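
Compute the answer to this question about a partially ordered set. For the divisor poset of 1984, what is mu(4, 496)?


In a divisor lattice, mu(a,b) = mu(b/a) where mu is the classical Mobius function.
b/a = 496/4 = 124
Prime factorization of 124: primes [2, 31]
124 is not squarefree, so mu(124) = 0


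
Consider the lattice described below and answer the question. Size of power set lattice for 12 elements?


Power set = 2^n.
2^12 = 4096


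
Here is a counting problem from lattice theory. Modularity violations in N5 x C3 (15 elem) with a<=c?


Modular law: if a <= c then a v (b ^ c) = (a v b) ^ c.
Check all triples (a,b,c) with a <= c among 15 elements.
  e.g. a=(a,0), b=(c,0), c=(b,0): lhs=(a,0) != rhs=(b,0)
  e.g. a=(a,0), b=(c,1), c=(b,0): lhs=(a,0) != rhs=(b,0)
Total violating triples: 18


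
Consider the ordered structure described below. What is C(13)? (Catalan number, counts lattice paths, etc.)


C(n) = C(2n, n) / (n+1).
C(26, 13) = 10400600
C(13) = 10400600 / 14 = 742900


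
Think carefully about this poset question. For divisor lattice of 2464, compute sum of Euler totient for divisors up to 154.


Divisors of 2464 up to 154: [1, 2, 4, 7, 8, 11, 14, 16, 22, 28, 32, 44, 56, 77, 88, 112, 154]
phi values: [1, 1, 2, 6, 4, 10, 6, 8, 10, 12, 16, 20, 24, 60, 40, 48, 60]
Sum = 328


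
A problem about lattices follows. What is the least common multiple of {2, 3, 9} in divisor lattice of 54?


In a divisor lattice, join = lcm (least common multiple).
Compute lcm iteratively: start with first element, then lcm(current, next).
Elements: [2, 3, 9]
lcm(2,3) = 6
lcm(6,9) = 18
Final lcm = 18


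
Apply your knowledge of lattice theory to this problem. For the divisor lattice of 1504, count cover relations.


A cover relation a -< b holds when a < b with no c strictly between.
Cover relations:
  1 -< 2
  1 -< 47
  2 -< 4
  2 -< 94
  4 -< 8
  4 -< 188
  8 -< 16
  8 -< 376
  ...8 more
Total: 16


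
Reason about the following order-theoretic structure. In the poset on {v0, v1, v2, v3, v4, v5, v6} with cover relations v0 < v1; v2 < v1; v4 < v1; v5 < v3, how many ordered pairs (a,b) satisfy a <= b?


The order relation is {(a,b) : a <= b}, reflexive so it includes (a,a).
Examples: (v0,v0), (v0,v1), (v1,v1), (v2,v1), (v2,v2), ...
Total ordered pairs: 11


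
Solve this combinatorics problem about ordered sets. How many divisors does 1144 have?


Divisors of 1144: [1, 2, 4, 8, 11, 13, 22, 26, 44, 52, 88, 104, 143, 286, 572, 1144]
Count: 16


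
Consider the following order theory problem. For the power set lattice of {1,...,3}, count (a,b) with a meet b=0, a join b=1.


Complement pair (a,b): a meet b = bottom, a join b = top.
Here: A intersect B = {} and A union B = {1,...,3}.
Pairs found: ({},{1,2,3}), ({1},{2,3}), ({2},{1,3}), ({3},{1,2}), ... (4 more)
Total ordered pairs: 8


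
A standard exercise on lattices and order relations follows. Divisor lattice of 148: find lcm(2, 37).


In a divisor lattice, join = lcm (least common multiple).
gcd(2,37) = 1
lcm(2,37) = 2*37/gcd = 74/1 = 74


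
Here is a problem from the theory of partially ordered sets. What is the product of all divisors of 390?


Divisors of 390: [1, 2, 3, 5, 6, 10, 13, 15, 26, 30, 39, 65, 78, 130, 195, 390]
Product = n^(d(n)/2) = 390^(16/2)
Product = 535200926048100000000


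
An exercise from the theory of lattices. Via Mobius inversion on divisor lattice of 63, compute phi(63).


phi(n) = n * prod_{p|n} (1 - 1/p).
Prime divisors of 63: [3, 7]
phi(63) = 63 * (1 - 1/3) * (1 - 1/7)
phi(63) = 36


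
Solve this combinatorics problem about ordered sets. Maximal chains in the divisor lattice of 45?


A maximal chain goes from the minimum element to a maximal element via cover relations.
Counting all min-to-max paths in the cover graph.
Total maximal chains: 3


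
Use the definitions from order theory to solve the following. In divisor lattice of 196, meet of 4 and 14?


In a divisor lattice, meet = gcd (greatest common divisor).
By Euclidean algorithm or factoring: gcd(4,14) = 2


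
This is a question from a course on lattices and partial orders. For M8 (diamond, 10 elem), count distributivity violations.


Distributive law: a ^ (b v c) = (a ^ b) v (a ^ c).
Check all 10^3 = 1000 ordered triples (a,b,c).
  e.g. a=a1, b=a2, c=a3: lhs=a1 != rhs=0
  e.g. a=a1, b=a2, c=a4: lhs=a1 != rhs=0
Total violating triples: 336


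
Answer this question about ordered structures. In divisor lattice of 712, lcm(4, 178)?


Join=lcm.
gcd(4,178)=2
lcm=356


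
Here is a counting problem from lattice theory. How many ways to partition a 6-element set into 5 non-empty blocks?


S(n,k) = k*S(n-1,k) + S(n-1,k-1).
S(5,5) = 1, S(5,4) = 10
S(6,5) = 5*1 + 10 = 5 + 10
S(6,5) = 15


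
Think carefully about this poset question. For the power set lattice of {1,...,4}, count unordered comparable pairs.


A comparable pair {a,b} has a < b or b < a in the order.
Count unordered pairs where one element is strictly below the other.
Examples: {{},{1}}, {{},{2}}, {{},{3}}, {{},{4}}, ...
Total comparable pairs: 65


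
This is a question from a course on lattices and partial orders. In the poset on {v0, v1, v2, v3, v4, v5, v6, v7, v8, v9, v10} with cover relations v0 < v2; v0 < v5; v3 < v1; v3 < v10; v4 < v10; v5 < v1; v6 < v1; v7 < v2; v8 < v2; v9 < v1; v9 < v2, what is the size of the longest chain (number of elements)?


A chain is a totally ordered subset; we count the number of elements in a maximum chain.
Compute, for each element x, the size of the longest chain ending at x:
  v0: 1
  v3: 1
  v4: 1
  v6: 1
  v7: 1
  v8: 1
  ...
A maximum chain: v0 < v5 < v1
Number of elements in the longest chain: 3


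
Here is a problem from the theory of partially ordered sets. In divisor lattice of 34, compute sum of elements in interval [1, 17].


Interval [1,17] in divisors of 34: [1, 17]
Sum = 18


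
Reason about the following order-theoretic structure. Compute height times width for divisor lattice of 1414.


Height = length of longest chain minus 1; width = size of largest antichain.
A maximum chain: 1 | 101 | 707 | 1414  (height 3).
A maximum antichain: {2, 7, 101}  (width 3).
Product = 3 * 3 = 9


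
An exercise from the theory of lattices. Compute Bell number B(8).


B(n) = number of set partitions of an n-element set.
B(n) satisfies the recurrence: B(n+1) = sum_k C(n,k)*B(k).
B(8) = 4140


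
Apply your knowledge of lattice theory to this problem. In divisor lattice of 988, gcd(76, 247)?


Meet=gcd.
gcd(76,247)=19


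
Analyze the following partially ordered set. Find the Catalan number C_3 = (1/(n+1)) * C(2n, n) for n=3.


C(n) = C(2n, n) / (n+1).
C(6, 3) = 20
C(3) = 20 / 4 = 5


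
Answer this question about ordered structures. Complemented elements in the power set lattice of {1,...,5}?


An element a is complemented if some b has a meet b = bottom, a join b = top.
every subset A has complement S\A, so all elements are complemented.
Complemented elements: {}, {1}, {2}, {3}, {4}, {5}, ... (26 more)
Count: 32


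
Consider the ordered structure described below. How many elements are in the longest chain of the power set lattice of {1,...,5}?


A chain is a totally ordered subset; we count the number of elements in a maximum chain.
Compute, for each element x, the size of the longest chain ending at x:
  {}: 1
  {1}: 2
  {2}: 2
  {3}: 2
  {4}: 2
  {5}: 2
  ...
A maximum chain: {} < {1} < {1,2} < {1,2,3} < {1,2,3,4} < {1,2,3,4,5}
Number of elements in the longest chain: 6


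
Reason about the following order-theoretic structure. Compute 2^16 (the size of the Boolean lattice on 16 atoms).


Power set = 2^n.
2^16 = 65536


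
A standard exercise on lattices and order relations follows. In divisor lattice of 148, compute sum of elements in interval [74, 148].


Interval [74,148] in divisors of 148: [74, 148]
Sum = 222


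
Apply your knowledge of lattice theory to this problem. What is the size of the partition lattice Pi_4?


B(n) = number of set partitions of an n-element set.
B(n) satisfies the recurrence: B(n+1) = sum_k C(n,k)*B(k).
B(4) = 15


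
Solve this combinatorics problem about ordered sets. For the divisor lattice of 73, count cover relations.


A cover relation a -< b holds when a < b with no c strictly between.
Cover relations:
  1 -< 73
Total: 1


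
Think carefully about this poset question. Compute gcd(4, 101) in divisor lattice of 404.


In a divisor lattice, meet = gcd (greatest common divisor).
By Euclidean algorithm or factoring: gcd(4,101) = 1


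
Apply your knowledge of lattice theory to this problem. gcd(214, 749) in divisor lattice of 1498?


Meet=gcd.
gcd(214,749)=107


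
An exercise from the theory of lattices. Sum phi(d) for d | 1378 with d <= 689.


Divisors of 1378 up to 689: [1, 2, 13, 26, 53, 106, 689]
phi values: [1, 1, 12, 12, 52, 52, 624]
Sum = 754


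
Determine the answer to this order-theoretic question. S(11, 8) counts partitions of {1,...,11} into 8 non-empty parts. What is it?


S(n,k) = k*S(n-1,k) + S(n-1,k-1).
S(10,8) = 750, S(10,7) = 5880
S(11,8) = 8*750 + 5880 = 6000 + 5880
S(11,8) = 11880


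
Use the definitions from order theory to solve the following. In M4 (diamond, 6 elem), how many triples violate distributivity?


Distributive law: a ^ (b v c) = (a ^ b) v (a ^ c).
Check all 6^3 = 216 ordered triples (a,b,c).
  e.g. a=a1, b=a2, c=a3: lhs=a1 != rhs=0
  e.g. a=a1, b=a2, c=a4: lhs=a1 != rhs=0
Total violating triples: 24


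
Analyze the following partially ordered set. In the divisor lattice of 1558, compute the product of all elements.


Divisors of 1558: [1, 2, 19, 38, 41, 82, 779, 1558]
Product = n^(d(n)/2) = 1558^(8/2)
Product = 5892095988496


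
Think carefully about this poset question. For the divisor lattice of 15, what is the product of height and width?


Height = length of longest chain minus 1; width = size of largest antichain.
A maximum chain: 1 | 5 | 15  (height 2).
A maximum antichain: {3, 5}  (width 2).
Product = 2 * 2 = 4


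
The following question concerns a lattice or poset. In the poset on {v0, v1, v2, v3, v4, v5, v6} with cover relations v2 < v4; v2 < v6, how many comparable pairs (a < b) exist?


A comparable pair {a,b} has a < b or b < a in the order.
Count unordered pairs where one element is strictly below the other.
Examples: {v2,v4}, {v2,v6}
Total comparable pairs: 2


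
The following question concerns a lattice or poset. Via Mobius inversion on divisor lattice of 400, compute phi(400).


phi(n) = n * prod_{p|n} (1 - 1/p).
Prime divisors of 400: [2, 5]
phi(400) = 400 * (1 - 1/2) * (1 - 1/5)
phi(400) = 160


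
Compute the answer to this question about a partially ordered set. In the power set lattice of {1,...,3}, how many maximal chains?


A maximal chain goes from the minimum element to a maximal element via cover relations.
Counting all min-to-max paths in the cover graph.
Total maximal chains: 6


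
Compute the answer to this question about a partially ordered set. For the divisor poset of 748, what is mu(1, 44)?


In a divisor lattice, mu(a,b) = mu(b/a) where mu is the classical Mobius function.
b/a = 44/1 = 44
Prime factorization of 44: primes [2, 11]
44 is not squarefree, so mu(44) = 0


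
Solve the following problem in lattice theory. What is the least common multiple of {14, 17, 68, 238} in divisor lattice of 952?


In a divisor lattice, join = lcm (least common multiple).
Compute lcm iteratively: start with first element, then lcm(current, next).
Elements: [14, 17, 68, 238]
lcm(14,17) = 238
lcm(238,68) = 476
lcm(476,238) = 476
Final lcm = 476


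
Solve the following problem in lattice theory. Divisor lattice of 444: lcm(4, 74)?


Join=lcm.
gcd(4,74)=2
lcm=148


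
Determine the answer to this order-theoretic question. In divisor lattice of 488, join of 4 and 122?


In a divisor lattice, join = lcm (least common multiple).
gcd(4,122) = 2
lcm(4,122) = 4*122/gcd = 488/2 = 244


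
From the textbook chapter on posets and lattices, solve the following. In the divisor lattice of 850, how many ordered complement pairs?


Complement pair (a,b): a meet b = bottom, a join b = top.
Here: gcd(a,b)=1 and lcm(a,b)=850, i.e. a*b=850 with a,b coprime.
Pairs found: (1,850), (2,425), (17,50), (25,34), ... (4 more)
Total ordered pairs: 8


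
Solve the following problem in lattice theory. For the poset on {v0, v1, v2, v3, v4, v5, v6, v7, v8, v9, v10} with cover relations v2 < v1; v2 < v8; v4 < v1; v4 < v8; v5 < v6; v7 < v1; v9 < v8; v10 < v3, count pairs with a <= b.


The order relation is {(a,b) : a <= b}, reflexive so it includes (a,a).
Examples: (v0,v0), (v1,v1), (v10,v10), (v10,v3), (v2,v1), ...
Total ordered pairs: 19


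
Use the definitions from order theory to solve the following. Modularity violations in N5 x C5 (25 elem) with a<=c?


Modular law: if a <= c then a v (b ^ c) = (a v b) ^ c.
Check all triples (a,b,c) with a <= c among 25 elements.
  e.g. a=(a,0), b=(c,0), c=(b,0): lhs=(a,0) != rhs=(b,0)
  e.g. a=(a,0), b=(c,1), c=(b,0): lhs=(a,0) != rhs=(b,0)
Total violating triples: 75


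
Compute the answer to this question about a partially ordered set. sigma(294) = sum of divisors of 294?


sigma(n) = sum of divisors.
Divisors of 294: [1, 2, 3, 6, 7, 14, 21, 42, 49, 98, 147, 294]
Sum = 684


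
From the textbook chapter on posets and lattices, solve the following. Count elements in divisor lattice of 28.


Divisors of 28: [1, 2, 4, 7, 14, 28]
Count: 6


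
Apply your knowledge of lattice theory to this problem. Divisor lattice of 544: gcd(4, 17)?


Meet=gcd.
gcd(4,17)=1


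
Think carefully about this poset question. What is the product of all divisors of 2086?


Divisors of 2086: [1, 2, 7, 14, 149, 298, 1043, 2086]
Product = n^(d(n)/2) = 2086^(8/2)
Product = 18934647148816


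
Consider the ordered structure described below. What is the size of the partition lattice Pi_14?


B(n) = number of set partitions of an n-element set.
B(n) satisfies the recurrence: B(n+1) = sum_k C(n,k)*B(k).
B(14) = 190899322


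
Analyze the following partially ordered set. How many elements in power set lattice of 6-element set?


Power set = 2^n.
2^6 = 64


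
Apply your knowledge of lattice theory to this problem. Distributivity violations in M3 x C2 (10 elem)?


Distributive law: a ^ (b v c) = (a ^ b) v (a ^ c).
Check all 10^3 = 1000 ordered triples (a,b,c).
  e.g. a=(a1,0), b=(a2,0), c=(a3,0): lhs=(a1,0) != rhs=(0,0)
  e.g. a=(a1,0), b=(a2,0), c=(a3,1): lhs=(a1,0) != rhs=(0,0)
Total violating triples: 48


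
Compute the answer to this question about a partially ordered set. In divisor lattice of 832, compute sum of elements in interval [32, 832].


Interval [32,832] in divisors of 832: [32, 64, 416, 832]
Sum = 1344


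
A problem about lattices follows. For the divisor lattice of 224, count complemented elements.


An element a is complemented if some b has a meet b = bottom, a join b = top.
a is complemented iff gcd(a, n/a)=1, i.e. a is a unitary divisor of 224.
Complemented elements: 1, 7, 32, 224
Count: 4


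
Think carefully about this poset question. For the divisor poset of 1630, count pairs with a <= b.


The order relation is {(a,b) : a <= b}, reflexive so it includes (a,a).
Examples: (1,1), (1,10), (1,163), (1,1630), (1,2), ...
Total ordered pairs: 27


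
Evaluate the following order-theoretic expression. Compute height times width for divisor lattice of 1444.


Height = length of longest chain minus 1; width = size of largest antichain.
A maximum chain: 1 | 19 | 361 | 722 | 1444  (height 4).
A maximum antichain: {4, 38, 361}  (width 3).
Product = 4 * 3 = 12


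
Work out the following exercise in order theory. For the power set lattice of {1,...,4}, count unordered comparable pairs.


A comparable pair {a,b} has a < b or b < a in the order.
Count unordered pairs where one element is strictly below the other.
Examples: {{},{1}}, {{},{2}}, {{},{3}}, {{},{4}}, ...
Total comparable pairs: 65


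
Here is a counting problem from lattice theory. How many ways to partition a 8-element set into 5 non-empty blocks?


S(n,k) = k*S(n-1,k) + S(n-1,k-1).
S(7,5) = 140, S(7,4) = 350
S(8,5) = 5*140 + 350 = 700 + 350
S(8,5) = 1050


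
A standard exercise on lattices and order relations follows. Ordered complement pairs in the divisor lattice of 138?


Complement pair (a,b): a meet b = bottom, a join b = top.
Here: gcd(a,b)=1 and lcm(a,b)=138, i.e. a*b=138 with a,b coprime.
Pairs found: (1,138), (2,69), (3,46), (6,23), ... (4 more)
Total ordered pairs: 8


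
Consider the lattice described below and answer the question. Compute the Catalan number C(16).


C(n) = C(2n, n) / (n+1).
C(32, 16) = 601080390
C(16) = 601080390 / 17 = 35357670


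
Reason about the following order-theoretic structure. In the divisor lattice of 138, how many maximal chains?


A maximal chain goes from the minimum element to a maximal element via cover relations.
Counting all min-to-max paths in the cover graph.
Total maximal chains: 6


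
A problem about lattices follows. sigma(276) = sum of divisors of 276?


sigma(n) = sum of divisors.
Divisors of 276: [1, 2, 3, 4, 6, 12, 23, 46, 69, 92, 138, 276]
Sum = 672


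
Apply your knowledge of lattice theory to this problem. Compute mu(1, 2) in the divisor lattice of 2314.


In a divisor lattice, mu(a,b) = mu(b/a) where mu is the classical Mobius function.
b/a = 2/1 = 2
Prime factorization of 2: primes [2]
2 is squarefree with 1 prime factor(s), so mu(2) = (-1)^1 = -1


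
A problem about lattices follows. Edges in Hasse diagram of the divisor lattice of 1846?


A cover relation a -< b holds when a < b with no c strictly between.
Cover relations:
  1 -< 2
  1 -< 13
  1 -< 71
  2 -< 26
  2 -< 142
  13 -< 26
  13 -< 923
  26 -< 1846
  ...4 more
Total: 12


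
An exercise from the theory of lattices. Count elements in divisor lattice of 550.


Divisors of 550: [1, 2, 5, 10, 11, 22, 25, 50, 55, 110, 275, 550]
Count: 12


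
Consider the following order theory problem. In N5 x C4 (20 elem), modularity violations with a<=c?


Modular law: if a <= c then a v (b ^ c) = (a v b) ^ c.
Check all triples (a,b,c) with a <= c among 20 elements.
  e.g. a=(a,0), b=(c,0), c=(b,0): lhs=(a,0) != rhs=(b,0)
  e.g. a=(a,0), b=(c,1), c=(b,0): lhs=(a,0) != rhs=(b,0)
Total violating triples: 40


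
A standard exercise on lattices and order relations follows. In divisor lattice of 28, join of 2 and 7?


In a divisor lattice, join = lcm (least common multiple).
gcd(2,7) = 1
lcm(2,7) = 2*7/gcd = 14/1 = 14


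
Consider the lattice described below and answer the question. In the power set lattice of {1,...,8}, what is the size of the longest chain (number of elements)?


A chain is a totally ordered subset; we count the number of elements in a maximum chain.
Compute, for each element x, the size of the longest chain ending at x:
  {}: 1
  {1}: 2
  {2}: 2
  {3}: 2
  {4}: 2
  {5}: 2
  ...
A maximum chain: {} < {1} < {1,2} < {1,2,3} < {1,2,3,4} < {1,2,3,4,5} < {1,2,3,4,5,6} < {1,2,3,4,5,6,7} < {1,2,3,4,5,6,7,8}
Number of elements in the longest chain: 9


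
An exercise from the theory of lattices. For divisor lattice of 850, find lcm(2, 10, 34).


In a divisor lattice, join = lcm (least common multiple).
Compute lcm iteratively: start with first element, then lcm(current, next).
Elements: [2, 10, 34]
lcm(2,10) = 10
lcm(10,34) = 170
Final lcm = 170


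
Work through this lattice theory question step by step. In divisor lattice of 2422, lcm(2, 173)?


Join=lcm.
gcd(2,173)=1
lcm=346


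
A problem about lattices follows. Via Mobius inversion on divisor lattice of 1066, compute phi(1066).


phi(n) = n * prod_{p|n} (1 - 1/p).
Prime divisors of 1066: [2, 13, 41]
phi(1066) = 1066 * (1 - 1/2) * (1 - 1/13) * (1 - 1/41)
phi(1066) = 480


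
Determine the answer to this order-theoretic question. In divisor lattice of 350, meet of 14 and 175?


In a divisor lattice, meet = gcd (greatest common divisor).
By Euclidean algorithm or factoring: gcd(14,175) = 7


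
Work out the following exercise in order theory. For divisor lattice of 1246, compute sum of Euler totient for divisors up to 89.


Divisors of 1246 up to 89: [1, 2, 7, 14, 89]
phi values: [1, 1, 6, 6, 88]
Sum = 102


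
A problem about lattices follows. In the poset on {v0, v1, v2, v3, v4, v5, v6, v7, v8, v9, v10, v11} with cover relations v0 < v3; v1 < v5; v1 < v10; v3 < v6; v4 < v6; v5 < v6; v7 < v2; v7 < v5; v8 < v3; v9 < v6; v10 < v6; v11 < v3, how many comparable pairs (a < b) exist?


A comparable pair {a,b} has a < b or b < a in the order.
Count unordered pairs where one element is strictly below the other.
Examples: {v0,v3}, {v0,v6}, {v1,v5}, {v1,v6}, ...
Total comparable pairs: 17


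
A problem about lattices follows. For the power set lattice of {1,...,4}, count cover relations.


A cover relation a -< b holds when a < b with no c strictly between.
Cover relations:
  {} -< {1}
  {} -< {2}
  {} -< {3}
  {} -< {4}
  {1} -< {1,2}
  {1} -< {1,3}
  {1} -< {1,4}
  {2} -< {1,2}
  ...24 more
Total: 32


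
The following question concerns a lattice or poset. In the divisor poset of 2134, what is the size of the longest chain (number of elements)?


A chain is a totally ordered subset; we count the number of elements in a maximum chain.
Compute, for each element x, the size of the longest chain ending at x:
  1: 1
  2: 2
  11: 2
  97: 2
  22: 3
  194: 3
  ...
A maximum chain: 1 < 2 < 22 < 2134
Number of elements in the longest chain: 4


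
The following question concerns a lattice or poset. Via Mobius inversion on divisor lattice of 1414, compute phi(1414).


phi(n) = n * prod_{p|n} (1 - 1/p).
Prime divisors of 1414: [2, 7, 101]
phi(1414) = 1414 * (1 - 1/2) * (1 - 1/7) * (1 - 1/101)
phi(1414) = 600


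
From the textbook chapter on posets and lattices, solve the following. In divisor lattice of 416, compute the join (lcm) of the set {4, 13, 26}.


In a divisor lattice, join = lcm (least common multiple).
Compute lcm iteratively: start with first element, then lcm(current, next).
Elements: [4, 13, 26]
lcm(4,13) = 52
lcm(52,26) = 52
Final lcm = 52


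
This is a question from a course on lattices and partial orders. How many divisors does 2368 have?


Divisors of 2368: [1, 2, 4, 8, 16, 32, 37, 64, 74, 148, 296, 592, 1184, 2368]
Count: 14


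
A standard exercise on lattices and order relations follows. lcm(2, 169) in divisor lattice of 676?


Join=lcm.
gcd(2,169)=1
lcm=338


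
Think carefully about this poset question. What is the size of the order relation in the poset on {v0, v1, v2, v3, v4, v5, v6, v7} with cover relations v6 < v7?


The order relation is {(a,b) : a <= b}, reflexive so it includes (a,a).
Examples: (v0,v0), (v1,v1), (v2,v2), (v3,v3), (v4,v4), ...
Total ordered pairs: 9


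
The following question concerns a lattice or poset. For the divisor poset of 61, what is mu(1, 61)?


In a divisor lattice, mu(a,b) = mu(b/a) where mu is the classical Mobius function.
b/a = 61/1 = 61
Prime factorization of 61: primes [61]
61 is squarefree with 1 prime factor(s), so mu(61) = (-1)^1 = -1


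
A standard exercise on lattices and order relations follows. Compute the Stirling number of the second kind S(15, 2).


S(n,k) = k*S(n-1,k) + S(n-1,k-1).
S(14,2) = 8191, S(14,1) = 1
S(15,2) = 2*8191 + 1 = 16382 + 1
S(15,2) = 16383


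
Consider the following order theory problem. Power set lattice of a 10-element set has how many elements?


Power set = 2^n.
2^10 = 1024


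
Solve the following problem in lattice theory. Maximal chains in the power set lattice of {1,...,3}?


A maximal chain goes from the minimum element to a maximal element via cover relations.
Counting all min-to-max paths in the cover graph.
Total maximal chains: 6


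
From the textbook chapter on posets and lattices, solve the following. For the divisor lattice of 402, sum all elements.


sigma(n) = sum of divisors.
Divisors of 402: [1, 2, 3, 6, 67, 134, 201, 402]
Sum = 816


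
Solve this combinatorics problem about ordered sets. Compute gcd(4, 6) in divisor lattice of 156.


In a divisor lattice, meet = gcd (greatest common divisor).
By Euclidean algorithm or factoring: gcd(4,6) = 2


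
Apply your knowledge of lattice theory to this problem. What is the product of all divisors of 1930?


Divisors of 1930: [1, 2, 5, 10, 193, 386, 965, 1930]
Product = n^(d(n)/2) = 1930^(8/2)
Product = 13874880010000


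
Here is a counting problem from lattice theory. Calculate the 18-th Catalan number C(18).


C(n) = C(2n, n) / (n+1).
C(36, 18) = 9075135300
C(18) = 9075135300 / 19 = 477638700


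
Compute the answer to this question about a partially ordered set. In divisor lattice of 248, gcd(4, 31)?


Meet=gcd.
gcd(4,31)=1


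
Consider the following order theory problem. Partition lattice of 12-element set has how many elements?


B(n) = number of set partitions of an n-element set.
B(n) satisfies the recurrence: B(n+1) = sum_k C(n,k)*B(k).
B(12) = 4213597


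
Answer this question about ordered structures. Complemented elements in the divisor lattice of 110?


An element a is complemented if some b has a meet b = bottom, a join b = top.
a is complemented iff gcd(a, n/a)=1, i.e. a is a unitary divisor of 110.
Complemented elements: 1, 2, 5, 10, 11, 22, ... (2 more)
Count: 8


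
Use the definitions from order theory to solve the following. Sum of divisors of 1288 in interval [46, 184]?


Interval [46,184] in divisors of 1288: [46, 92, 184]
Sum = 322


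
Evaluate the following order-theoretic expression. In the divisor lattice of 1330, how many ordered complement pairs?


Complement pair (a,b): a meet b = bottom, a join b = top.
Here: gcd(a,b)=1 and lcm(a,b)=1330, i.e. a*b=1330 with a,b coprime.
Pairs found: (1,1330), (2,665), (5,266), (7,190), ... (12 more)
Total ordered pairs: 16


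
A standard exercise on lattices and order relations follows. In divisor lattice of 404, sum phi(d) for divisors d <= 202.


Divisors of 404 up to 202: [1, 2, 4, 101, 202]
phi values: [1, 1, 2, 100, 100]
Sum = 204


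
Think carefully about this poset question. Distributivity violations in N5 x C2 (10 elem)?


Distributive law: a ^ (b v c) = (a ^ b) v (a ^ c).
Check all 10^3 = 1000 ordered triples (a,b,c).
  e.g. a=(b,0), b=(a,0), c=(c,0): lhs=(b,0) != rhs=(a,0)
  e.g. a=(b,0), b=(a,0), c=(c,1): lhs=(b,0) != rhs=(a,0)
Total violating triples: 16


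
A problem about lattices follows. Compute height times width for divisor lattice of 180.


Height = length of longest chain minus 1; width = size of largest antichain.
A maximum chain: 1 | 5 | 15 | 45 | 90 | 180  (height 5).
A maximum antichain: {4, 6, 9, 10, 15}  (width 5).
Product = 5 * 5 = 25


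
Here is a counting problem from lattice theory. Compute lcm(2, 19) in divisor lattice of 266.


In a divisor lattice, join = lcm (least common multiple).
gcd(2,19) = 1
lcm(2,19) = 2*19/gcd = 38/1 = 38


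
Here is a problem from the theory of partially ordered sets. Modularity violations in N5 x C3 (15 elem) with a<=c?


Modular law: if a <= c then a v (b ^ c) = (a v b) ^ c.
Check all triples (a,b,c) with a <= c among 15 elements.
  e.g. a=(a,0), b=(c,0), c=(b,0): lhs=(a,0) != rhs=(b,0)
  e.g. a=(a,0), b=(c,1), c=(b,0): lhs=(a,0) != rhs=(b,0)
Total violating triples: 18


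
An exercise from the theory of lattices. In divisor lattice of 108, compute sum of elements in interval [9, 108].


Interval [9,108] in divisors of 108: [9, 18, 27, 36, 54, 108]
Sum = 252


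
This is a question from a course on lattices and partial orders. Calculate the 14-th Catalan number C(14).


C(n) = C(2n, n) / (n+1).
C(28, 14) = 40116600
C(14) = 40116600 / 15 = 2674440


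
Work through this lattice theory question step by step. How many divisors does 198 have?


Divisors of 198: [1, 2, 3, 6, 9, 11, 18, 22, 33, 66, 99, 198]
Count: 12


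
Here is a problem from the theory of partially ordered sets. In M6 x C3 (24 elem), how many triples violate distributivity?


Distributive law: a ^ (b v c) = (a ^ b) v (a ^ c).
Check all 24^3 = 13824 ordered triples (a,b,c).
  e.g. a=(a1,0), b=(a2,0), c=(a3,0): lhs=(a1,0) != rhs=(0,0)
  e.g. a=(a1,0), b=(a2,0), c=(a3,1): lhs=(a1,0) != rhs=(0,0)
Total violating triples: 3240


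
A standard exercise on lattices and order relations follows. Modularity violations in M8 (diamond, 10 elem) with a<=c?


Modular law: if a <= c then a v (b ^ c) = (a v b) ^ c.
Check all triples (a,b,c) with a <= c among 10 elements.
This lattice is modular (diamonds M_m and their chain-products are modular).
Total violating triples: 0


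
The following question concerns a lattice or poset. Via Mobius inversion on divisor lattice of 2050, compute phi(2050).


phi(n) = n * prod_{p|n} (1 - 1/p).
Prime divisors of 2050: [2, 5, 41]
phi(2050) = 2050 * (1 - 1/2) * (1 - 1/5) * (1 - 1/41)
phi(2050) = 800


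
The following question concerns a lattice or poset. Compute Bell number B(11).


B(n) = number of set partitions of an n-element set.
B(n) satisfies the recurrence: B(n+1) = sum_k C(n,k)*B(k).
B(11) = 678570


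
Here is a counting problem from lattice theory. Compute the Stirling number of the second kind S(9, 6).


S(n,k) = k*S(n-1,k) + S(n-1,k-1).
S(8,6) = 266, S(8,5) = 1050
S(9,6) = 6*266 + 1050 = 1596 + 1050
S(9,6) = 2646


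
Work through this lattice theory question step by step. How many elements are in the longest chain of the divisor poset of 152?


A chain is a totally ordered subset; we count the number of elements in a maximum chain.
Compute, for each element x, the size of the longest chain ending at x:
  1: 1
  2: 2
  19: 2
  4: 3
  8: 4
  38: 3
  ...
A maximum chain: 1 < 2 < 4 < 8 < 152
Number of elements in the longest chain: 5


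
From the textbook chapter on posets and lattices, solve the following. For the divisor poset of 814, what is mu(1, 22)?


In a divisor lattice, mu(a,b) = mu(b/a) where mu is the classical Mobius function.
b/a = 22/1 = 22
Prime factorization of 22: primes [2, 11]
22 is squarefree with 2 prime factor(s), so mu(22) = (-1)^2 = 1


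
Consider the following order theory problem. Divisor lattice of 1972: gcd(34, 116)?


Meet=gcd.
gcd(34,116)=2


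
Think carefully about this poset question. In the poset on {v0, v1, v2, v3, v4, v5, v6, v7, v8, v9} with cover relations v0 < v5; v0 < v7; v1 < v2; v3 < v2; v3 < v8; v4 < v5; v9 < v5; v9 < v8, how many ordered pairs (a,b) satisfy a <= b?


The order relation is {(a,b) : a <= b}, reflexive so it includes (a,a).
Examples: (v0,v0), (v0,v5), (v0,v7), (v1,v1), (v1,v2), ...
Total ordered pairs: 18


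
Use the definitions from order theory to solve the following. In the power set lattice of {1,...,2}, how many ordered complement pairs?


Complement pair (a,b): a meet b = bottom, a join b = top.
Here: A intersect B = {} and A union B = {1,...,2}.
Pairs found: ({},{1,2}), ({1},{2}), ({2},{1}), ({1,2},{})
Total ordered pairs: 4


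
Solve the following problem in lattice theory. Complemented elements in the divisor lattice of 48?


An element a is complemented if some b has a meet b = bottom, a join b = top.
a is complemented iff gcd(a, n/a)=1, i.e. a is a unitary divisor of 48.
Complemented elements: 1, 3, 16, 48
Count: 4


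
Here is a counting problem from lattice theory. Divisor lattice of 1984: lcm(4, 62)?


Join=lcm.
gcd(4,62)=2
lcm=124


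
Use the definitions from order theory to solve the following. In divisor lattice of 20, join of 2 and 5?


In a divisor lattice, join = lcm (least common multiple).
gcd(2,5) = 1
lcm(2,5) = 2*5/gcd = 10/1 = 10


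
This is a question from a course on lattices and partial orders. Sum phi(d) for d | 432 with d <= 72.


Divisors of 432 up to 72: [1, 2, 3, 4, 6, 8, 9, 12, 16, 18, 24, 27, 36, 48, 54, 72]
phi values: [1, 1, 2, 2, 2, 4, 6, 4, 8, 6, 8, 18, 12, 16, 18, 24]
Sum = 132


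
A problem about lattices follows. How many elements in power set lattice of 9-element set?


Power set = 2^n.
2^9 = 512


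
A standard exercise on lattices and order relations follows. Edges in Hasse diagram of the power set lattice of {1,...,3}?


A cover relation a -< b holds when a < b with no c strictly between.
Cover relations:
  {} -< {1}
  {} -< {2}
  {} -< {3}
  {1} -< {1,2}
  {1} -< {1,3}
  {2} -< {1,2}
  {2} -< {2,3}
  {3} -< {1,3}
  ...4 more
Total: 12


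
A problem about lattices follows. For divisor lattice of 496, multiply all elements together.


Divisors of 496: [1, 2, 4, 8, 16, 31, 62, 124, 248, 496]
Product = n^(d(n)/2) = 496^(10/2)
Product = 30019840638976


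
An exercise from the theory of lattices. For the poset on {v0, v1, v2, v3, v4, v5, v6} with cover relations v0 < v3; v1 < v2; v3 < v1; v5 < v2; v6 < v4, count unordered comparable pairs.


A comparable pair {a,b} has a < b or b < a in the order.
Count unordered pairs where one element is strictly below the other.
Examples: {v0,v1}, {v0,v2}, {v0,v3}, {v1,v2}, ...
Total comparable pairs: 8


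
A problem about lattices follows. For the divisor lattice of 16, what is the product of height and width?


Height = length of longest chain minus 1; width = size of largest antichain.
A maximum chain: 1 | 2 | 4 | 8 | 16  (height 4).
A maximum antichain: {1}  (width 1).
Product = 4 * 1 = 4


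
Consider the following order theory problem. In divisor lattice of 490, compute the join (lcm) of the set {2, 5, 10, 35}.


In a divisor lattice, join = lcm (least common multiple).
Compute lcm iteratively: start with first element, then lcm(current, next).
Elements: [2, 5, 10, 35]
lcm(2,5) = 10
lcm(10,10) = 10
lcm(10,35) = 70
Final lcm = 70


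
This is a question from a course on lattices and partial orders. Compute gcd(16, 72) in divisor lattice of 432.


In a divisor lattice, meet = gcd (greatest common divisor).
By Euclidean algorithm or factoring: gcd(16,72) = 8


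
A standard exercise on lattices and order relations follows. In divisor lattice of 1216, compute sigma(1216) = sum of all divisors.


sigma(n) = sum of divisors.
Divisors of 1216: [1, 2, 4, 8, 16, 19, 32, 38, 64, 76, 152, 304, 608, 1216]
Sum = 2540


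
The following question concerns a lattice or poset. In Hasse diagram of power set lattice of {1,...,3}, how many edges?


A cover relation a -< b holds when a < b with no c strictly between.
Cover relations:
  {} -< {1}
  {} -< {2}
  {} -< {3}
  {1} -< {1,2}
  {1} -< {1,3}
  {2} -< {1,2}
  {2} -< {2,3}
  {3} -< {1,3}
  ...4 more
Total: 12


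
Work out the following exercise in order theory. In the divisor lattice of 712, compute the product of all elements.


Divisors of 712: [1, 2, 4, 8, 89, 178, 356, 712]
Product = n^(d(n)/2) = 712^(8/2)
Product = 256992219136


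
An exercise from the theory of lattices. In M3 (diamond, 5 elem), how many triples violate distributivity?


Distributive law: a ^ (b v c) = (a ^ b) v (a ^ c).
Check all 5^3 = 125 ordered triples (a,b,c).
  e.g. a=a1, b=a2, c=a3: lhs=a1 != rhs=0
  e.g. a=a1, b=a3, c=a2: lhs=a1 != rhs=0
Total violating triples: 6


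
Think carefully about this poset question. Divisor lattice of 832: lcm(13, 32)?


Join=lcm.
gcd(13,32)=1
lcm=416


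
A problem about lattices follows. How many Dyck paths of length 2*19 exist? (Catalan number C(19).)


C(n) = C(2n, n) / (n+1).
C(38, 19) = 35345263800
C(19) = 35345263800 / 20 = 1767263190


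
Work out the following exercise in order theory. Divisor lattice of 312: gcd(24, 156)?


Meet=gcd.
gcd(24,156)=12


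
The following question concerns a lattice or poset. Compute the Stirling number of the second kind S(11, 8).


S(n,k) = k*S(n-1,k) + S(n-1,k-1).
S(10,8) = 750, S(10,7) = 5880
S(11,8) = 8*750 + 5880 = 6000 + 5880
S(11,8) = 11880


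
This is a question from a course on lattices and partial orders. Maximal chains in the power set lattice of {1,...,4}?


A maximal chain goes from the minimum element to a maximal element via cover relations.
Counting all min-to-max paths in the cover graph.
Total maximal chains: 24


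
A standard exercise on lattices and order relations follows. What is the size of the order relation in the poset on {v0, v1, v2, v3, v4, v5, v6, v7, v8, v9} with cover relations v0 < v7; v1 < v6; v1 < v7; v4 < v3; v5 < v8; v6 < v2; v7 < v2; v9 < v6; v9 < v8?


The order relation is {(a,b) : a <= b}, reflexive so it includes (a,a).
Examples: (v0,v0), (v0,v2), (v0,v7), (v1,v1), (v1,v2), ...
Total ordered pairs: 22


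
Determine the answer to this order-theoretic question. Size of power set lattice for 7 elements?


Power set = 2^n.
2^7 = 128


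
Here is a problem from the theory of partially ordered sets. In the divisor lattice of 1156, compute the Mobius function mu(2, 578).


In a divisor lattice, mu(a,b) = mu(b/a) where mu is the classical Mobius function.
b/a = 578/2 = 289
Prime factorization of 289: primes [17]
289 is not squarefree, so mu(289) = 0


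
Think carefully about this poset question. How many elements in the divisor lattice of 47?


Divisors of 47: [1, 47]
Count: 2


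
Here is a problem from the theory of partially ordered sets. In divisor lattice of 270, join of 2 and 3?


In a divisor lattice, join = lcm (least common multiple).
gcd(2,3) = 1
lcm(2,3) = 2*3/gcd = 6/1 = 6


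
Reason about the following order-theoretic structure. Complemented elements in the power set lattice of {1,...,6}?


An element a is complemented if some b has a meet b = bottom, a join b = top.
every subset A has complement S\A, so all elements are complemented.
Complemented elements: {}, {1}, {2}, {3}, {4}, {5}, ... (58 more)
Count: 64


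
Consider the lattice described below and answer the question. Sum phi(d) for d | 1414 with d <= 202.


Divisors of 1414 up to 202: [1, 2, 7, 14, 101, 202]
phi values: [1, 1, 6, 6, 100, 100]
Sum = 214


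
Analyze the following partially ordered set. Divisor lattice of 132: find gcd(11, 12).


In a divisor lattice, meet = gcd (greatest common divisor).
By Euclidean algorithm or factoring: gcd(11,12) = 1


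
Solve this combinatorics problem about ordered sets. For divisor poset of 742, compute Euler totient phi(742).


phi(n) = n * prod_{p|n} (1 - 1/p).
Prime divisors of 742: [2, 7, 53]
phi(742) = 742 * (1 - 1/2) * (1 - 1/7) * (1 - 1/53)
phi(742) = 312


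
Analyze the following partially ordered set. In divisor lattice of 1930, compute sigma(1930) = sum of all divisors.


sigma(n) = sum of divisors.
Divisors of 1930: [1, 2, 5, 10, 193, 386, 965, 1930]
Sum = 3492


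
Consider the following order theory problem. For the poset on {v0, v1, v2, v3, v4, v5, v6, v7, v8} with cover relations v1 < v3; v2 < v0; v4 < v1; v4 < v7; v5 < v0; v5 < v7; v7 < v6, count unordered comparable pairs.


A comparable pair {a,b} has a < b or b < a in the order.
Count unordered pairs where one element is strictly below the other.
Examples: {v0,v2}, {v0,v5}, {v1,v3}, {v1,v4}, ...
Total comparable pairs: 10


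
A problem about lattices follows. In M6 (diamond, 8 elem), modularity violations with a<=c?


Modular law: if a <= c then a v (b ^ c) = (a v b) ^ c.
Check all triples (a,b,c) with a <= c among 8 elements.
This lattice is modular (diamonds M_m and their chain-products are modular).
Total violating triples: 0


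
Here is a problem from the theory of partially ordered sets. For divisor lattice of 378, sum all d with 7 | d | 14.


Interval [7,14] in divisors of 378: [7, 14]
Sum = 21


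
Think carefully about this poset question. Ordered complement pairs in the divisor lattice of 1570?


Complement pair (a,b): a meet b = bottom, a join b = top.
Here: gcd(a,b)=1 and lcm(a,b)=1570, i.e. a*b=1570 with a,b coprime.
Pairs found: (1,1570), (2,785), (5,314), (10,157), ... (4 more)
Total ordered pairs: 8
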